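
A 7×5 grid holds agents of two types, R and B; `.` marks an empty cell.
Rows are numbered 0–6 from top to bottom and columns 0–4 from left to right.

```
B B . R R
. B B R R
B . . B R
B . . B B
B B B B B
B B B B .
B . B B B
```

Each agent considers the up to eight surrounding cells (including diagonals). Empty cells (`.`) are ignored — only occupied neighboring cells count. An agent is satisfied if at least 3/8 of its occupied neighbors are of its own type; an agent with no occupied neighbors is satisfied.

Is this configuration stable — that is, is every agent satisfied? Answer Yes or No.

Yes

(0,0)B 2/2 ok
(0,1)B 3/3 ok
(0,3)R 3/4 ok
(0,4)R 3/3 ok
(1,1)B 4/4 ok
(1,2)B 3/5 ok
(1,3)R 4/6 ok
(1,4)R 4/5 ok
(2,0)B 2/2 ok
(2,3)B 3/6 ok
(2,4)R 2/5 ok
(3,0)B 3/3 ok
(3,3)B 5/6 ok
(3,4)B 4/5 ok
(4,0)B 4/4 ok
(4,1)B 6/6 ok
(4,2)B 6/6 ok
(4,3)B 6/6 ok
(4,4)B 4/4 ok
(5,0)B 4/4 ok
(5,1)B 7/7 ok
(5,2)B 7/7 ok
(5,3)B 7/7 ok
(6,0)B 2/2 ok
(6,2)B 4/4 ok
(6,3)B 4/4 ok
(6,4)B 2/2 ok
All meet the threshold, so the configuration is stable.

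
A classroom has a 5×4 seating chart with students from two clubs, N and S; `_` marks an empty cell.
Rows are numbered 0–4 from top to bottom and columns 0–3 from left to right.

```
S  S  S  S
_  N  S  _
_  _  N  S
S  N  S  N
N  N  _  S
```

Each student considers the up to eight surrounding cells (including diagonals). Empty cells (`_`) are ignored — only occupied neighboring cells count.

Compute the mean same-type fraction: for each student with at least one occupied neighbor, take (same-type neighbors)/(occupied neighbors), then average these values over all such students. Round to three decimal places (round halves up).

(0,0)S 1/2
(0,1)S 3/4
(0,2)S 3/4
(0,3)S 2/2
(1,1)N 1/5
(1,2)S 4/6
(2,2)N 3/6
(2,3)S 2/4
(3,0)S 0/3
(3,1)N 3/5
(3,2)S 2/6
(3,3)N 1/4
(4,0)N 2/3
(4,1)N 2/4
(4,3)S 1/2
Sum over 15 students: 1/2 + 3/4 + 3/4 + 2/2 + 1/5 + 4/6 + 3/6 + 2/4 + 0/3 + 3/5 + 2/6 + 1/4 + 2/3 + 2/4 + 1/2 = 463/60; mean = 463/60 ÷ 15 = 463/900 = 0.514444… → 0.514.

0.514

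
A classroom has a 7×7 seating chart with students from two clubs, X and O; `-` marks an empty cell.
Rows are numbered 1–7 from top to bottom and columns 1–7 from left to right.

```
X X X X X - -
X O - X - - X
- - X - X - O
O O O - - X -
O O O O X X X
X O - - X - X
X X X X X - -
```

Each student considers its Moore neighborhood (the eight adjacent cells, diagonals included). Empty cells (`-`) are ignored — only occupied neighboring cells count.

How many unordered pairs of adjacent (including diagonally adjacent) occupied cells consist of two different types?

Scan each occupied cell's neighbors to the right and below (and the two forward diagonals) so each pair is counted once.
Row 1: X(1,1)–X(1,2)= X(1,1)–X(2,1)= X(1,1)–O(2,2)≠ X(1,2)–X(1,3)= X(1,2)–O(2,2)≠ X(1,2)–X(2,1)= X(1,3)–X(1,4)= X(1,3)–X(2,4)= X(1,3)–O(2,2)≠ X(1,4)–X(1,5)= X(1,4)–X(2,4)= X(1,5)–X(2,4)=  → 3/12 unlike.
Row 2: X(2,1)–O(2,2)≠ O(2,2)–X(3,3)≠ X(2,4)–X(3,5)= X(2,4)–X(3,3)= X(2,7)–O(3,7)≠  → 3/5 unlike.
Row 3: X(3,3)–O(4,3)≠ X(3,3)–O(4,2)≠ X(3,5)–X(4,6)= O(3,7)–X(4,6)≠  → 3/4 unlike.
Row 4: O(4,1)–O(4,2)= O(4,1)–O(5,1)= O(4,1)–O(5,2)= O(4,2)–O(4,3)= O(4,2)–O(5,2)= O(4,2)–O(5,3)= O(4,2)–O(5,1)= O(4,3)–O(5,3)= O(4,3)–O(5,4)= O(4,3)–O(5,2)= X(4,6)–X(5,6)= X(4,6)–X(5,7)= X(4,6)–X(5,5)=  → 0/13 unlike.
Row 5: O(5,1)–O(5,2)= O(5,1)–X(6,1)≠ O(5,1)–O(6,2)= O(5,2)–O(5,3)= O(5,2)–O(6,2)= O(5,2)–X(6,1)≠ O(5,3)–O(5,4)= O(5,3)–O(6,2)= O(5,4)–X(5,5)≠ O(5,4)–X(6,5)≠ X(5,5)–X(5,6)= X(5,5)–X(6,5)= X(5,6)–X(5,7)= X(5,6)–X(6,7)= X(5,6)–X(6,5)= X(5,7)–X(6,7)=  → 4/16 unlike.
Row 6: X(6,1)–O(6,2)≠ X(6,1)–X(7,1)= X(6,1)–X(7,2)= O(6,2)–X(7,2)≠ O(6,2)–X(7,3)≠ O(6,2)–X(7,1)≠ X(6,5)–X(7,5)= X(6,5)–X(7,4)=  → 4/8 unlike.
Row 7: X(7,1)–X(7,2)= X(7,2)–X(7,3)= X(7,3)–X(7,4)= X(7,4)–X(7,5)=  → 0/4 unlike.
Total adjacent occupied pairs: 62; unlike-type pairs: 17.

17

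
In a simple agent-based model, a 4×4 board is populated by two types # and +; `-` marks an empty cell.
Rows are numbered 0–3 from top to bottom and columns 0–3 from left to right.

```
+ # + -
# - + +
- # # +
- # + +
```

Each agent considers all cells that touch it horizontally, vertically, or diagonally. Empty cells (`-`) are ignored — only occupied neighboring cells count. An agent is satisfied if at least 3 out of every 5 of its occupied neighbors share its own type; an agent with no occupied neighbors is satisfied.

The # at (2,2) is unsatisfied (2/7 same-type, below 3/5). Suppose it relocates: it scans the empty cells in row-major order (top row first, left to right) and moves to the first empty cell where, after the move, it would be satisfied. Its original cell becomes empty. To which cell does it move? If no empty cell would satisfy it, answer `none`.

Vacating (2,2). Empty cells in order:
  (0,3): 0/3 same-type → still unsatisfied.
  (1,1): 3/6 same-type → still unsatisfied.
  (2,0): 3/3 same-type → satisfied — stop here.

(2,0)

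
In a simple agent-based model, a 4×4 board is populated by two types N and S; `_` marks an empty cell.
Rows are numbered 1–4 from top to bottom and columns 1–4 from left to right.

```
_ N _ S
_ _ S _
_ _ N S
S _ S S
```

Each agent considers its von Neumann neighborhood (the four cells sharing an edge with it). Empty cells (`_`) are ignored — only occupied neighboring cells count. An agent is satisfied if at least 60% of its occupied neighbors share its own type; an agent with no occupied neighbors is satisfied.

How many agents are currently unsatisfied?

4

(1,2)N 0/0 ✓
(1,4)S 0/0 ✓
(2,3)S 0/1 ✗
(3,3)N 0/3 ✗
(3,4)S 1/2 ✗
(4,1)S 0/0 ✓
(4,3)S 1/2 ✗
(4,4)S 2/2 ✓
Unsatisfied: (2,3), (3,3), (3,4), (4,3) — 4 in total.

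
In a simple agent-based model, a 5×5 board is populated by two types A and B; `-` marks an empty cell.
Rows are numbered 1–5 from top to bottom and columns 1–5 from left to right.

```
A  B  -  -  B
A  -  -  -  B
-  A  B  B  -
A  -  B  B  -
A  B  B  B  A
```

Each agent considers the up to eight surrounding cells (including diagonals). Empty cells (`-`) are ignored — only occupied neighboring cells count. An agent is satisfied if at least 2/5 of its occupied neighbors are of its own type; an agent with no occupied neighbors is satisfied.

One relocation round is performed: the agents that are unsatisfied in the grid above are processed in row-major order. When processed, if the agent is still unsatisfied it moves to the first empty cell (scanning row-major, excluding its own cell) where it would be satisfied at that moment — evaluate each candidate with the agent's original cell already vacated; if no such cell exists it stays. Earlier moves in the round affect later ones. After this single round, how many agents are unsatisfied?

Initially unsatisfied (in order): (1,2), (5,5).
  (1,2) → (1,3).
  (5,5) → (1,2).
Resulting grid:
A A B - B
A - - - B
- A B B -
A - B B -
A B B B -
Unsatisfied now: (1,3).

1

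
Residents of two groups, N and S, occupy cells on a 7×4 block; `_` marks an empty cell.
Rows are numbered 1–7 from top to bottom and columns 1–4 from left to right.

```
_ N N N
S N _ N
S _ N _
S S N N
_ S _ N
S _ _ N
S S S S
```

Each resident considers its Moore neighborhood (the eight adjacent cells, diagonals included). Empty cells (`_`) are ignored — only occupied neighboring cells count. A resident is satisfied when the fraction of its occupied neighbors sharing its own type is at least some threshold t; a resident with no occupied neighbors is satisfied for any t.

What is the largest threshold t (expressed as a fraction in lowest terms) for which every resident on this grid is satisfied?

1/3

Row 1: (1,2)N 2/3 · (1,3)N 4/4 · (1,4)N 2/2
Row 2: (2,1)S 1/3 · (2,2)N 3/5 · (2,4)N 3/3
Row 3: (3,1)S 3/4 · (3,3)N 4/5
Row 4: (4,1)S 3/3 · (4,2)S 3/5 · (4,3)N 3/5 · (4,4)N 3/3
Row 5: (5,2)S 3/4 · (5,4)N 3/3
Row 6: (6,1)S 3/3 · (6,4)N 1/3
Row 7: (7,1)S 2/2 · (7,2)S 3/3 · (7,3)S 2/3 · (7,4)S 1/2
The smallest same-type fraction is 1/3 at (2,1), which reduces to 1/3. Any threshold above that leaves this resident unsatisfied.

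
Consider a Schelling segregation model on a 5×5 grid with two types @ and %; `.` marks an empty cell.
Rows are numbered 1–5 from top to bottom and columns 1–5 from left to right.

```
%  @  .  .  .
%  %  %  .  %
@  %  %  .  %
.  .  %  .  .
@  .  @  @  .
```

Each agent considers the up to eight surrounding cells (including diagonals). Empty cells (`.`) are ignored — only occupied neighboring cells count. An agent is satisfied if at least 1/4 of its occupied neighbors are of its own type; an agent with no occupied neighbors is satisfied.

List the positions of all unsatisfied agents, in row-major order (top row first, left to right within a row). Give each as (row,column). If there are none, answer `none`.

(1,2), (3,1)

Row 1: (1,1)% 2/3 ✓ · (1,2)@ 0/4 ✗
Row 2: (2,1)% 3/5 ✓ · (2,2)% 5/7 ✓ · (2,3)% 3/4 ✓ · (2,5)% 1/1 ✓
Row 3: (3,1)@ 0/3 ✗ · (3,2)% 5/6 ✓ · (3,3)% 4/4 ✓ · (3,5)% 1/1 ✓
Row 4: (4,3)% 2/4 ✓
Row 5: (5,1)@ 0/0 ✓ · (5,3)@ 1/2 ✓ · (5,4)@ 1/2 ✓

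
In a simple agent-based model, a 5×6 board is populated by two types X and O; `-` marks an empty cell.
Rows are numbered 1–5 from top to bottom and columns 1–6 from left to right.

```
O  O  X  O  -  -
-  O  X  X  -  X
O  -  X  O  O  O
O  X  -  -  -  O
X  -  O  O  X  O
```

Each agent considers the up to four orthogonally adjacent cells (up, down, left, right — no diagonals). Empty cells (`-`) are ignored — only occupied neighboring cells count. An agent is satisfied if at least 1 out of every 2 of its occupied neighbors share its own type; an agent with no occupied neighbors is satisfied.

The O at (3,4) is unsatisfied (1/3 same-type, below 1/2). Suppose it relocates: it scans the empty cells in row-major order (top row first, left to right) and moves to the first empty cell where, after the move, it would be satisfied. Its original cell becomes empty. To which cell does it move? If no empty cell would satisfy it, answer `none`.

Vacating (3,4). Empty cells in order:
  (1,5): 1/1 same-type → satisfied — stop here.

(1,5)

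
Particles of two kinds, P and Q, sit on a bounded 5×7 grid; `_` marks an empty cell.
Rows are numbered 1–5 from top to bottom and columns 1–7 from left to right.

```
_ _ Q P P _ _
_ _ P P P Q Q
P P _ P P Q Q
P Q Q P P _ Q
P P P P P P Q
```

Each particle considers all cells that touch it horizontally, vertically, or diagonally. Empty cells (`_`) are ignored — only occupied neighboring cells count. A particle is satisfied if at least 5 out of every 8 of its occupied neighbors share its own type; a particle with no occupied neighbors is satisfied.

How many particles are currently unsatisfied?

10

Row 1: (1,3)Q 0/3 unhappy · (1,4)P 4/5 ok · (1,5)P 3/4 ok
Row 2: (2,3)P 4/5 ok · (2,4)P 6/7 ok · (2,5)P 5/7 ok · (2,6)Q 3/6 unhappy · (2,7)Q 3/3 ok
Row 3: (3,1)P 2/3 ok · (3,2)P 3/5 unhappy · (3,4)P 6/7 ok · (3,5)P 5/7 ok · (3,6)Q 4/7 unhappy · (3,7)Q 4/4 ok
Row 4: (4,1)P 4/5 ok · (4,2)Q 1/7 unhappy · (4,3)Q 1/7 unhappy · (4,4)P 6/7 ok · (4,5)P 6/7 ok · (4,7)Q 3/4 ok
Row 5: (5,1)P 2/3 ok · (5,2)P 3/5 unhappy · (5,3)P 3/5 unhappy · (5,4)P 4/5 ok · (5,5)P 4/4 ok · (5,6)P 2/4 unhappy · (5,7)Q 1/2 unhappy
Unsatisfied: (1,3), (2,6), (3,2), (3,6), (4,2), (4,3), (5,2), (5,3), (5,6), (5,7) — 10 in total.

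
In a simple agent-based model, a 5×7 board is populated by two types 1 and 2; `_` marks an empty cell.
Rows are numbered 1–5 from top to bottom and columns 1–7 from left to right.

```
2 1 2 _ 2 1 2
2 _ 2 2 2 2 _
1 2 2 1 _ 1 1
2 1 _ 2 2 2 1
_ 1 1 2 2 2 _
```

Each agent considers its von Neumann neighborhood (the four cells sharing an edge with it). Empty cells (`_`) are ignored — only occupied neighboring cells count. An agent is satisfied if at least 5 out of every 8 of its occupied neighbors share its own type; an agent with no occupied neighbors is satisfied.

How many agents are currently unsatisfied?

17

(1,1)2 1/2 unhappy
(1,2)1 0/2 unhappy
(1,3)2 1/2 unhappy
(1,5)2 1/2 unhappy
(1,6)1 0/3 unhappy
(1,7)2 0/1 unhappy
(2,1)2 1/2 unhappy
(2,3)2 3/3 ok
(2,4)2 2/3 ok
(2,5)2 3/3 ok
(2,6)2 1/3 unhappy
(3,1)1 0/3 unhappy
(3,2)2 1/3 unhappy
(3,3)2 2/3 ok
(3,4)1 0/3 unhappy
(3,6)1 1/3 unhappy
(3,7)1 2/2 ok
(4,1)2 0/2 unhappy
(4,2)1 1/3 unhappy
(4,4)2 2/3 ok
(4,5)2 3/3 ok
(4,6)2 2/4 unhappy
(4,7)1 1/2 unhappy
(5,2)1 2/2 ok
(5,3)1 1/2 unhappy
(5,4)2 2/3 ok
(5,5)2 3/3 ok
(5,6)2 2/2 ok
Unsatisfied: (1,1), (1,2), (1,3), (1,5), (1,6), (1,7), (2,1), (2,6), (3,1), (3,2), (3,4), (3,6), (4,1), (4,2), (4,6), (4,7), (5,3) — 17 in total.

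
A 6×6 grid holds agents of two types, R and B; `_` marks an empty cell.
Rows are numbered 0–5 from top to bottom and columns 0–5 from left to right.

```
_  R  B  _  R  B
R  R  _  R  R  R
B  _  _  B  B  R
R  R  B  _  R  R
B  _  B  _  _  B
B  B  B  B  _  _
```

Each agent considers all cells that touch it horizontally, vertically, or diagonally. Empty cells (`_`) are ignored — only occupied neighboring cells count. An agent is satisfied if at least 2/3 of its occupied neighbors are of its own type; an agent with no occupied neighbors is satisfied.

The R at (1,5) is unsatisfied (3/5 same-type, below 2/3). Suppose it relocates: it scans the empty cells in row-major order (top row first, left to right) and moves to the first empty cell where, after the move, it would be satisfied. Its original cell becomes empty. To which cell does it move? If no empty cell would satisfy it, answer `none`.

Vacating (1,5). Empty cells in order:
  (0,0): 3/3 same-type → satisfied — stop here.

(0,0)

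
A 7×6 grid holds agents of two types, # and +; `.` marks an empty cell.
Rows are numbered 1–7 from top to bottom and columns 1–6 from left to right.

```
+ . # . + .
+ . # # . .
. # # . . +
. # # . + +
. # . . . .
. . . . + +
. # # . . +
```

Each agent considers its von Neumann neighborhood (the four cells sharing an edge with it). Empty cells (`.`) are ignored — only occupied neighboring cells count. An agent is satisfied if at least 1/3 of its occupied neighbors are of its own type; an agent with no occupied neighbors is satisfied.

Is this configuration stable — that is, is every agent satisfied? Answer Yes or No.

(1,1)+ 1/1 satisfied
(1,3)# 1/1 satisfied
(1,5)+ 0/0 satisfied
(2,1)+ 1/1 satisfied
(2,3)# 3/3 satisfied
(2,4)# 1/1 satisfied
(3,2)# 2/2 satisfied
(3,3)# 3/3 satisfied
(3,6)+ 1/1 satisfied
(4,2)# 3/3 satisfied
(4,3)# 2/2 satisfied
(4,5)+ 1/1 satisfied
(4,6)+ 2/2 satisfied
(5,2)# 1/1 satisfied
(6,5)+ 1/1 satisfied
(6,6)+ 2/2 satisfied
(7,2)# 1/1 satisfied
(7,3)# 1/1 satisfied
(7,6)+ 1/1 satisfied
All meet the threshold, so the configuration is stable.

Yes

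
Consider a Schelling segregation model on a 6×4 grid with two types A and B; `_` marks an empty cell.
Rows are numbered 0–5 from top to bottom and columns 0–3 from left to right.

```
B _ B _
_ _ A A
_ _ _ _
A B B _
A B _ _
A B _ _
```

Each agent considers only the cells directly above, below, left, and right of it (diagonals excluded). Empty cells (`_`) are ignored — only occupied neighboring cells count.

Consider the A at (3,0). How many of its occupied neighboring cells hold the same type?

1

Occupied neighbors of (3,0): (4,0)=A, (3,1)=B.
Same type (A): 1 of 2.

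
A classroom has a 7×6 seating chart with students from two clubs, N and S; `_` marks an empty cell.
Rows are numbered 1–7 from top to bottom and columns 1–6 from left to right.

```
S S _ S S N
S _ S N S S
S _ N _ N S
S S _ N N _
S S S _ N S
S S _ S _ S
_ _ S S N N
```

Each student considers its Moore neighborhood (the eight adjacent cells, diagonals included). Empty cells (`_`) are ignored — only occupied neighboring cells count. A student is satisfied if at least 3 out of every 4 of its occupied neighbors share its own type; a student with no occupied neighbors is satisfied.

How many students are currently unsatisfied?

(1,1)S 2/2 satisfied
(1,2)S 3/3 satisfied
(1,4)S 3/4 satisfied
(1,5)S 3/5 not
(1,6)N 0/3 not
(2,1)S 3/3 satisfied
(2,3)S 2/4 not
(2,4)N 2/6 not
(2,5)S 4/7 not
(2,6)S 3/5 not
(3,1)S 3/3 satisfied
(3,3)N 2/4 not
(3,5)N 3/6 not
(3,6)S 2/4 not
(4,1)S 4/4 satisfied
(4,2)S 5/6 satisfied
(4,4)N 4/5 satisfied
(4,5)N 3/5 not
(5,1)S 5/5 satisfied
(5,2)S 6/6 satisfied
(5,3)S 4/5 satisfied
(5,5)N 2/5 not
(5,6)S 1/3 not
(6,1)S 3/3 satisfied
(6,2)S 5/5 satisfied
(6,4)S 3/5 not
(6,6)S 1/4 not
(7,3)S 3/3 satisfied
(7,4)S 2/3 not
(7,5)N 1/4 not
(7,6)N 1/2 not
Unsatisfied: (1,5), (1,6), (2,3), (2,4), (2,5), (2,6), (3,3), (3,5), (3,6), (4,5), (5,5), (5,6), (6,4), (6,6), (7,4), (7,5), (7,6) — 17 in total.

17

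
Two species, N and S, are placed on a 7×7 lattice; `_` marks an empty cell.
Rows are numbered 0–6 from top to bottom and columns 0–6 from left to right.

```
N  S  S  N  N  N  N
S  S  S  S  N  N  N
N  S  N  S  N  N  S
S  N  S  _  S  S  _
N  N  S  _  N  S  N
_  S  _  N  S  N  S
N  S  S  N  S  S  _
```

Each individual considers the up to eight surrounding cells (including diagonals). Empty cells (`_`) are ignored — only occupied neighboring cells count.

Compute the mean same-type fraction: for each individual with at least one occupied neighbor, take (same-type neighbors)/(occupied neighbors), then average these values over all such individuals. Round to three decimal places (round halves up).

(0,0)N 0/3
(0,1)S 4/5
(0,2)S 4/5
(0,3)N 2/5
(0,4)N 4/5
(0,5)N 5/5
(0,6)N 3/3
(1,0)S 3/5
(1,1)S 5/8
(1,2)S 6/8
(1,3)S 3/8
(1,4)N 6/8
(1,5)N 7/8
(1,6)N 4/5
(2,0)N 1/5
(2,1)S 5/8
(2,2)N 1/7
(2,3)S 4/7
(2,4)N 3/7
(2,5)N 4/7
(2,6)S 1/4
(3,0)S 1/5
(3,1)N 4/8
(3,2)S 3/6
(3,4)S 3/6
(3,5)S 3/7
(4,0)N 2/4
(4,1)N 2/6
(4,2)S 2/5
(4,4)N 2/6
(4,5)S 4/7
(4,6)N 1/4
(5,1)S 3/6
(5,3)N 2/6
(5,4)S 3/7
(5,5)N 2/7
(5,6)S 2/4
(6,0)N 0/2
(6,1)S 2/3
(6,2)S 2/4
(6,3)N 1/4
(6,4)S 2/5
(6,5)S 3/4
Sum over 43 individuals: 0/3 + 4/5 + 4/5 + 2/5 + 4/5 + 5/5 + 3/3 + 3/5 + 5/8 + 6/8 + 3/8 + 6/8 + 7/8 + 4/5 + 1/5 + 5/8 + 1/7 + 4/7 + 3/7 + 4/7 + 1/4 + 1/5 + 4/8 + 3/6 + 3/6 + 3/7 + 2/4 + 2/6 + 2/5 + 2/6 + 4/7 + 1/4 + 3/6 + 2/6 + 3/7 + 2/7 + 2/4 + 0/2 + 2/3 + 2/4 + 1/4 + 2/5 + 3/4 = 2257/105; mean = 2257/105 ÷ 43 = 2257/4515 = 0.499889… → 0.500.

0.500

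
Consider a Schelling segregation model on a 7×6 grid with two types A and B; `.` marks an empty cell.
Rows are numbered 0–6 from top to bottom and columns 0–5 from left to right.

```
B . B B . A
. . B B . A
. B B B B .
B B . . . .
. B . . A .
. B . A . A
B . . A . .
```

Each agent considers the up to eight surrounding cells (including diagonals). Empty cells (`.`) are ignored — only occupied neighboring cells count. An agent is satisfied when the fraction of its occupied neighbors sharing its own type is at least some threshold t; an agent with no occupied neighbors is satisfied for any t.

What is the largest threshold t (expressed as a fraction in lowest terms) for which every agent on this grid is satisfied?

1/2

(0,0)B — no occupied neighbors
(0,2)B 3/3
(0,3)B 3/3
(0,5)A 1/1
(1,2)B 6/6
(1,3)B 6/6
(1,5)A 1/2
(2,1)B 4/4
(2,2)B 5/5
(2,3)B 4/4
(2,4)B 2/3
(3,0)B 3/3
(3,1)B 4/4
(4,1)B 3/3
(4,4)A 2/2
(5,1)B 2/2
(5,3)A 2/2
(5,5)A 1/1
(6,0)B 1/1
(6,3)A 1/1
The smallest same-type fraction is 1/2 at (1,5), which reduces to 1/2. Any threshold above that leaves this agent unsatisfied.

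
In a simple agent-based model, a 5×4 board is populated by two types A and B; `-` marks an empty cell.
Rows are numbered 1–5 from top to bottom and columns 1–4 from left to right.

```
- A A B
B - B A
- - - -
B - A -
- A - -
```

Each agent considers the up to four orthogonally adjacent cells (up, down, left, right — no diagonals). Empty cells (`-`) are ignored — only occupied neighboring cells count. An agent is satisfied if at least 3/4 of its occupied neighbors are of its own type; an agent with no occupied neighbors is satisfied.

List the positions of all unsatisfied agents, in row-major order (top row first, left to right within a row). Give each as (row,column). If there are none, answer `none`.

Row 1: (1,2)A 1/1 satisfied · (1,3)A 1/3 not · (1,4)B 0/2 not
Row 2: (2,1)B 0/0 satisfied · (2,3)B 0/2 not · (2,4)A 0/2 not
Row 4: (4,1)B 0/0 satisfied · (4,3)A 0/0 satisfied
Row 5: (5,2)A 0/0 satisfied

(1,3), (1,4), (2,3), (2,4)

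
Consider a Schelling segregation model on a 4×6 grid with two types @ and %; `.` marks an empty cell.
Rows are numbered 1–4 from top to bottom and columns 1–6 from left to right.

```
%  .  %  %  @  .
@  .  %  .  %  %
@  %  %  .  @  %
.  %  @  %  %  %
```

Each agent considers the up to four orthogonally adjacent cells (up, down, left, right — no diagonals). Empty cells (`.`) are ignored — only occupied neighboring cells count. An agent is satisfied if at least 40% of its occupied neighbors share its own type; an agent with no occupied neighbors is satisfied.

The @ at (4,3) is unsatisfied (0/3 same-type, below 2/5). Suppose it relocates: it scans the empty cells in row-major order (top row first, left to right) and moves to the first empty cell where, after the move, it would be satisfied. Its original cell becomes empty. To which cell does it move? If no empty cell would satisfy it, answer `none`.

(1,6)

Vacating (4,3). Empty cells in order:
  (1,2): 0/2 same-type → still unsatisfied.
  (1,6): 1/2 same-type → satisfied — stop here.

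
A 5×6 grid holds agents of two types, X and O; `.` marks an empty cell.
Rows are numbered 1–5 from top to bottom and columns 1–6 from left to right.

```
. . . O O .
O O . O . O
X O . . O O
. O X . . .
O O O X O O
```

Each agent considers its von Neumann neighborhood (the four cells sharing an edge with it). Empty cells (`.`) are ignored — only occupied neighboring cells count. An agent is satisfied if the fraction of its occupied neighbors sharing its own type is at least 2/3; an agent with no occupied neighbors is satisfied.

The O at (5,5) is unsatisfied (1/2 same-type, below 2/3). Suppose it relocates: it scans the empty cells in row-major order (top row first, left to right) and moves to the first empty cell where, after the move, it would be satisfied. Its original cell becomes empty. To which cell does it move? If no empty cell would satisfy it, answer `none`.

(1,1)

Vacating (5,5). Empty cells in order:
  (1,1): 1/1 same-type → satisfied — stop here.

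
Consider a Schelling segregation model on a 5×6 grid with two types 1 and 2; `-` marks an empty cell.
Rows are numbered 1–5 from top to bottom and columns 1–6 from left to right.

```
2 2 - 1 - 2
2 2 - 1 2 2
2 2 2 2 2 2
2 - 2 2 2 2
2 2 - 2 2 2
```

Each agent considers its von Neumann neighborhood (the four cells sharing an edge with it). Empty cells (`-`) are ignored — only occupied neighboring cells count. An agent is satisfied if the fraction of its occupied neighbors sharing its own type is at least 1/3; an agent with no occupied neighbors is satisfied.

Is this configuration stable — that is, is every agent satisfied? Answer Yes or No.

Yes

Row 1: (1,1)2 2/2 satisfied · (1,2)2 2/2 satisfied · (1,4)1 1/1 satisfied · (1,6)2 1/1 satisfied
Row 2: (2,1)2 3/3 satisfied · (2,2)2 3/3 satisfied · (2,4)1 1/3 satisfied · (2,5)2 2/3 satisfied · (2,6)2 3/3 satisfied
Row 3: (3,1)2 3/3 satisfied · (3,2)2 3/3 satisfied · (3,3)2 3/3 satisfied · (3,4)2 3/4 satisfied · (3,5)2 4/4 satisfied · (3,6)2 3/3 satisfied
Row 4: (4,1)2 2/2 satisfied · (4,3)2 2/2 satisfied · (4,4)2 4/4 satisfied · (4,5)2 4/4 satisfied · (4,6)2 3/3 satisfied
Row 5: (5,1)2 2/2 satisfied · (5,2)2 1/1 satisfied · (5,4)2 2/2 satisfied · (5,5)2 3/3 satisfied · (5,6)2 2/2 satisfied
All meet the threshold, so the configuration is stable.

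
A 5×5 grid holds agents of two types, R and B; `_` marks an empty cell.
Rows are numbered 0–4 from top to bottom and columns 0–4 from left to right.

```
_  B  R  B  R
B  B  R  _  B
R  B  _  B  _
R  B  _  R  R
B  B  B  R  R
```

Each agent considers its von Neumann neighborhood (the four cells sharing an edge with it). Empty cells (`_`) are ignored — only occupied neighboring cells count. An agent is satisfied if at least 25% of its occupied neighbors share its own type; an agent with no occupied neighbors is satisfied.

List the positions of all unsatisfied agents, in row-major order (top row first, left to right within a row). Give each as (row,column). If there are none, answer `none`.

Row 0: (0,1)B 1/2 ✓ · (0,2)R 1/3 ✓ · (0,3)B 0/2 ✗ · (0,4)R 0/2 ✗
Row 1: (1,0)B 1/2 ✓ · (1,1)B 3/4 ✓ · (1,2)R 1/2 ✓ · (1,4)B 0/1 ✗
Row 2: (2,0)R 1/3 ✓ · (2,1)B 2/3 ✓ · (2,3)B 0/1 ✗
Row 3: (3,0)R 1/3 ✓ · (3,1)B 2/3 ✓ · (3,3)R 2/3 ✓ · (3,4)R 2/2 ✓
Row 4: (4,0)B 1/2 ✓ · (4,1)B 3/3 ✓ · (4,2)B 1/2 ✓ · (4,3)R 2/3 ✓ · (4,4)R 2/2 ✓

(0,3), (0,4), (1,4), (2,3)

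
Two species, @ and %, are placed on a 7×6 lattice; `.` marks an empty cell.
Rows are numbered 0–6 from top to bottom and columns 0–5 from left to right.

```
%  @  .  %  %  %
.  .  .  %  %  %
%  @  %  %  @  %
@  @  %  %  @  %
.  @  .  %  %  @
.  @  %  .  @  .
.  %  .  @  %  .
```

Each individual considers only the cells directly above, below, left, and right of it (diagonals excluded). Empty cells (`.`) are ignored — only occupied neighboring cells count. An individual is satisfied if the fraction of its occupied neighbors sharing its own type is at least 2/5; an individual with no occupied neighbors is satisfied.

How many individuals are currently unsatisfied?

15

Row 0: (0,0)% 0/1 unhappy · (0,1)@ 0/1 unhappy · (0,3)% 2/2 ok · (0,4)% 3/3 ok · (0,5)% 2/2 ok
Row 1: (1,3)% 3/3 ok · (1,4)% 3/4 ok · (1,5)% 3/3 ok
Row 2: (2,0)% 0/2 unhappy · (2,1)@ 1/3 unhappy · (2,2)% 2/3 ok · (2,3)% 3/4 ok · (2,4)@ 1/4 unhappy · (2,5)% 2/3 ok
Row 3: (3,0)@ 1/2 ok · (3,1)@ 3/4 ok · (3,2)% 2/3 ok · (3,3)% 3/4 ok · (3,4)@ 1/4 unhappy · (3,5)% 1/3 unhappy
Row 4: (4,1)@ 2/2 ok · (4,3)% 2/2 ok · (4,4)% 1/4 unhappy · (4,5)@ 0/2 unhappy
Row 5: (5,1)@ 1/3 unhappy · (5,2)% 0/1 unhappy · (5,4)@ 0/2 unhappy
Row 6: (6,1)% 0/1 unhappy · (6,3)@ 0/1 unhappy · (6,4)% 0/2 unhappy
Unsatisfied: (0,0), (0,1), (2,0), (2,1), (2,4), (3,4), (3,5), (4,4), (4,5), (5,1), (5,2), (5,4), (6,1), (6,3), (6,4) — 15 in total.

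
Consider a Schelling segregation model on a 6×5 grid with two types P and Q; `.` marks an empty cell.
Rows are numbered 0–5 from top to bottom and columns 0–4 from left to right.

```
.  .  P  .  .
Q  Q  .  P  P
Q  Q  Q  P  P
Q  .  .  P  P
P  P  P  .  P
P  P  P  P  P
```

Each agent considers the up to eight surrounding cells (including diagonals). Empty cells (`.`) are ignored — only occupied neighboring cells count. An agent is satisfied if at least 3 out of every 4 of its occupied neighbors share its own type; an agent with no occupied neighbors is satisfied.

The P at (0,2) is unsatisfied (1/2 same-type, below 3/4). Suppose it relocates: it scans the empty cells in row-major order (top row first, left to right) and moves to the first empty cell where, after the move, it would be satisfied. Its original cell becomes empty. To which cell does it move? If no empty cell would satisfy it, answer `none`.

(0,3)

Vacating (0,2). Empty cells in order:
  (0,0): 0/2 same-type → still unsatisfied.
  (0,1): 0/2 same-type → still unsatisfied.
  (0,3): 2/2 same-type → satisfied — stop here.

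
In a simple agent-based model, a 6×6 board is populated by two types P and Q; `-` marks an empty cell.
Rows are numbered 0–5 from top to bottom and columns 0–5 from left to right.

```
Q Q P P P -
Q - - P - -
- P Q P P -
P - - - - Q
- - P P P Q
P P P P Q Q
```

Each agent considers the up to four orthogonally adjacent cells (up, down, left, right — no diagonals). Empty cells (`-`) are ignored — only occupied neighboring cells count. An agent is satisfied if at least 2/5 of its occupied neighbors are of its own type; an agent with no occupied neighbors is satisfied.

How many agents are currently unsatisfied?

(0,0)Q 2/2 ok
(0,1)Q 1/2 ok
(0,2)P 1/2 ok
(0,3)P 3/3 ok
(0,4)P 1/1 ok
(1,0)Q 1/1 ok
(1,3)P 2/2 ok
(2,1)P 0/1 unhappy
(2,2)Q 0/2 unhappy
(2,3)P 2/3 ok
(2,4)P 1/1 ok
(3,0)P 0/0 ok
(3,5)Q 1/1 ok
(4,2)P 2/2 ok
(4,3)P 3/3 ok
(4,4)P 1/3 unhappy
(4,5)Q 2/3 ok
(5,0)P 1/1 ok
(5,1)P 2/2 ok
(5,2)P 3/3 ok
(5,3)P 2/3 ok
(5,4)Q 1/3 unhappy
(5,5)Q 2/2 ok
Unsatisfied: (2,1), (2,2), (4,4), (5,4) — 4 in total.

4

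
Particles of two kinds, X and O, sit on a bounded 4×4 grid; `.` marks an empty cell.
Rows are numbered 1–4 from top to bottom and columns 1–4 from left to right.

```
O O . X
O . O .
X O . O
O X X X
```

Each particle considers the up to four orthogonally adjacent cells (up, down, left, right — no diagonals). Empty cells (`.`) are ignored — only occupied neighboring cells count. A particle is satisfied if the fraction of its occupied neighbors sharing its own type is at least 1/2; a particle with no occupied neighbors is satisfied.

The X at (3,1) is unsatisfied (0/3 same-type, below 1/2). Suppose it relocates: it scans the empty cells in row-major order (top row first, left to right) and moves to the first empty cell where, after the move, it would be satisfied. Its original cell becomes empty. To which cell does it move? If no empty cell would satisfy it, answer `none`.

none

Vacating (3,1). Empty cells in order:
  (1,3): 1/3 same-type → still unsatisfied.
  (2,2): 0/4 same-type → still unsatisfied.
  (2,4): 1/3 same-type → still unsatisfied.
  (3,3): 1/4 same-type → still unsatisfied.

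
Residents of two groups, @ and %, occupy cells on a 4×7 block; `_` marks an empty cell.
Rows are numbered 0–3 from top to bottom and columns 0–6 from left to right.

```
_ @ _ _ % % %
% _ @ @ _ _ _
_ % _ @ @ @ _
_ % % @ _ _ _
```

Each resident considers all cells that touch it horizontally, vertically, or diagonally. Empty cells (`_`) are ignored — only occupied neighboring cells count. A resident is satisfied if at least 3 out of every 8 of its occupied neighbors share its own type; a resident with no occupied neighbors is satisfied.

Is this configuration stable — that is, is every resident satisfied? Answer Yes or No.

(0,1)@ 1/2 ok
(0,4)% 1/2 ok
(0,5)% 2/2 ok
(0,6)% 1/1 ok
(1,0)% 1/2 ok
(1,2)@ 3/4 ok
(1,3)@ 3/4 ok
(2,1)% 3/4 ok
(2,3)@ 4/5 ok
(2,4)@ 4/4 ok
(2,5)@ 1/1 ok
(3,1)% 2/2 ok
(3,2)% 2/4 ok
(3,3)@ 2/3 ok
All meet the threshold, so the configuration is stable.

Yes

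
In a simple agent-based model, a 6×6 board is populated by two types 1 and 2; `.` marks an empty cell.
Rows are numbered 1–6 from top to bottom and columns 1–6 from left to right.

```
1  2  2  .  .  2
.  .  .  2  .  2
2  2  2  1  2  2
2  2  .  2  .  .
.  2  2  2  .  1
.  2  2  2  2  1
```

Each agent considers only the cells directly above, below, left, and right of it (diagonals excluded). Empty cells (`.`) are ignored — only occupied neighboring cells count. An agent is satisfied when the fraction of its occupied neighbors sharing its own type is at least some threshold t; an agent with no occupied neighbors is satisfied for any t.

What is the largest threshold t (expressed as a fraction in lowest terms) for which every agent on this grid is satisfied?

(1,1)1 0/1
(1,2)2 1/2
(1,3)2 1/1
(1,6)2 1/1
(2,4)2 0/1
(2,6)2 2/2
(3,1)2 2/2
(3,2)2 3/3
(3,3)2 1/2
(3,4)1 0/4
(3,5)2 1/2
(3,6)2 2/2
(4,1)2 2/2
(4,2)2 3/3
(4,4)2 1/2
(5,2)2 3/3
(5,3)2 3/3
(5,4)2 3/3
(5,6)1 1/1
(6,2)2 2/2
(6,3)2 3/3
(6,4)2 3/3
(6,5)2 1/2
(6,6)1 1/2
The smallest same-type fraction is 0/1 at (1,1), which reduces to 0/1. Any threshold above that leaves this agent unsatisfied.

0/1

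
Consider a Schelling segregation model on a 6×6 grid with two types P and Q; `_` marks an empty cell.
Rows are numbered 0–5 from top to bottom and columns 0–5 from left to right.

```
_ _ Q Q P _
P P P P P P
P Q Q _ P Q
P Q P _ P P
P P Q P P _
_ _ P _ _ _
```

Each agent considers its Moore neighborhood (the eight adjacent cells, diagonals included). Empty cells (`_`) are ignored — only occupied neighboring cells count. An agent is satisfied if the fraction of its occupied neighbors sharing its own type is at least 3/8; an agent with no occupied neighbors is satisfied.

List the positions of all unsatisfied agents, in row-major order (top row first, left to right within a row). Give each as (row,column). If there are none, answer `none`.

(0,2), (0,3), (1,2), (2,1), (2,2), (2,5), (3,2), (4,2)

Row 0: (0,2)Q 1/4 unhappy · (0,3)Q 1/5 unhappy · (0,4)P 3/4 ok
Row 1: (1,0)P 2/3 ok · (1,1)P 3/6 ok · (1,2)P 2/6 unhappy · (1,3)P 4/7 ok · (1,4)P 4/6 ok · (1,5)P 3/4 ok
Row 2: (2,0)P 3/5 ok · (2,1)Q 2/8 unhappy · (2,2)Q 2/6 unhappy · (2,4)P 5/6 ok · (2,5)Q 0/5 unhappy
Row 3: (3,0)P 3/5 ok · (3,1)Q 3/8 ok · (3,2)P 2/6 unhappy · (3,4)P 4/5 ok · (3,5)P 3/4 ok
Row 4: (4,0)P 2/3 ok · (4,1)P 4/6 ok · (4,2)Q 1/5 unhappy · (4,3)P 4/5 ok · (4,4)P 3/3 ok
Row 5: (5,2)P 2/3 ok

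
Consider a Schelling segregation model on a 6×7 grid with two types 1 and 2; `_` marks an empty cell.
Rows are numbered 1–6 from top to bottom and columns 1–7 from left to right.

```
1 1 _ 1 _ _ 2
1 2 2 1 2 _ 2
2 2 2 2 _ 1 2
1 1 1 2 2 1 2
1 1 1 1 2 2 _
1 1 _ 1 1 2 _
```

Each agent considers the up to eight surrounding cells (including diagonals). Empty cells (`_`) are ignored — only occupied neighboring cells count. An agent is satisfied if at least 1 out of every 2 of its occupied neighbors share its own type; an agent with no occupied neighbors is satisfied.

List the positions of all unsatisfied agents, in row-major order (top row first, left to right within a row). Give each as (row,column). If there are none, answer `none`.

Row 1: (1,1)1 2/3 ✓ · (1,2)1 2/4 ✓ · (1,4)1 1/3 ✗ · (1,7)2 1/1 ✓
Row 2: (2,1)1 2/5 ✗ · (2,2)2 4/7 ✓ · (2,3)2 4/7 ✓ · (2,4)1 1/5 ✗ · (2,5)2 1/4 ✗ · (2,7)2 2/3 ✓
Row 3: (3,1)2 2/5 ✗ · (3,2)2 4/8 ✓ · (3,3)2 5/8 ✓ · (3,4)2 5/7 ✓ · (3,6)1 1/6 ✗ · (3,7)2 2/4 ✓
Row 4: (4,1)1 3/5 ✓ · (4,2)1 5/8 ✓ · (4,3)1 4/8 ✓ · (4,4)2 4/7 ✓ · (4,5)2 4/7 ✓ · (4,6)1 1/6 ✗ · (4,7)2 2/4 ✓
Row 5: (5,1)1 5/5 ✓ · (5,2)1 7/7 ✓ · (5,3)1 6/7 ✓ · (5,4)1 4/7 ✓ · (5,5)2 4/8 ✓ · (5,6)2 4/6 ✓
Row 6: (6,1)1 3/3 ✓ · (6,2)1 4/4 ✓ · (6,4)1 3/4 ✓ · (6,5)1 2/5 ✗ · (6,6)2 2/3 ✓

(1,4), (2,1), (2,4), (2,5), (3,1), (3,6), (4,6), (6,5)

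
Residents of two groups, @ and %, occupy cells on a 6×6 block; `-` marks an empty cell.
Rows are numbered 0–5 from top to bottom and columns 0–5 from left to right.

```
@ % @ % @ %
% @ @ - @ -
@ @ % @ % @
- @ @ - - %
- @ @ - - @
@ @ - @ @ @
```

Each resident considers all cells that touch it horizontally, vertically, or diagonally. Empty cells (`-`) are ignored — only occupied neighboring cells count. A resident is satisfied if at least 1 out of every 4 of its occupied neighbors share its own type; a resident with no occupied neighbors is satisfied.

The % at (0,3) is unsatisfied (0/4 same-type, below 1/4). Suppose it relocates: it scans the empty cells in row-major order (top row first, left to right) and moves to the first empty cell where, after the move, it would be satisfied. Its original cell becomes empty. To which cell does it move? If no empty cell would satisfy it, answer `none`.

Vacating (0,3). Empty cells in order:
  (1,3): 2/7 same-type → satisfied — stop here.

(1,3)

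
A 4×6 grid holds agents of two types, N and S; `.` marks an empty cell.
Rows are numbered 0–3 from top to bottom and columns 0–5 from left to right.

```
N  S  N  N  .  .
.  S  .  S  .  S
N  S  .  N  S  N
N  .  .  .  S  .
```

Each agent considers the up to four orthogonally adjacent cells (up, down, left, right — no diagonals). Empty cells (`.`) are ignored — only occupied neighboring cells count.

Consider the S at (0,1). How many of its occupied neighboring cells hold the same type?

1

Occupied neighbors of (0,1): (1,1)=S, (0,0)=N, (0,2)=N.
Same type (S): 1 of 3.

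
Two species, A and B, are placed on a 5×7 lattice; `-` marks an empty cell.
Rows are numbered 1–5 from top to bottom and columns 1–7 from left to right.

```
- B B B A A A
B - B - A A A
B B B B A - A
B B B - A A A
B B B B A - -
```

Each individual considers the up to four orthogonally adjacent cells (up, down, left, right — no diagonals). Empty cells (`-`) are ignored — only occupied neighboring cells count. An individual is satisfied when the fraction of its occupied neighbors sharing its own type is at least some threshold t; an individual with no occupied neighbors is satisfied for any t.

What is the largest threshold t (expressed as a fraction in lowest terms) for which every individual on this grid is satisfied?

Row 1: (1,2)B 1/1 · (1,3)B 3/3 · (1,4)B 1/2 · (1,5)A 2/3 · (1,6)A 3/3 · (1,7)A 2/2
Row 2: (2,1)B 1/1 · (2,3)B 2/2 · (2,5)A 3/3 · (2,6)A 3/3 · (2,7)A 3/3
Row 3: (3,1)B 3/3 · (3,2)B 3/3 · (3,3)B 4/4 · (3,4)B 1/2 · (3,5)A 2/3 · (3,7)A 2/2
Row 4: (4,1)B 3/3 · (4,2)B 4/4 · (4,3)B 3/3 · (4,5)A 3/3 · (4,6)A 2/2 · (4,7)A 2/2
Row 5: (5,1)B 2/2 · (5,2)B 3/3 · (5,3)B 3/3 · (5,4)B 1/2 · (5,5)A 1/2
The smallest same-type fraction is 1/2 at (1,4), which reduces to 1/2. Any threshold above that leaves this individual unsatisfied.

1/2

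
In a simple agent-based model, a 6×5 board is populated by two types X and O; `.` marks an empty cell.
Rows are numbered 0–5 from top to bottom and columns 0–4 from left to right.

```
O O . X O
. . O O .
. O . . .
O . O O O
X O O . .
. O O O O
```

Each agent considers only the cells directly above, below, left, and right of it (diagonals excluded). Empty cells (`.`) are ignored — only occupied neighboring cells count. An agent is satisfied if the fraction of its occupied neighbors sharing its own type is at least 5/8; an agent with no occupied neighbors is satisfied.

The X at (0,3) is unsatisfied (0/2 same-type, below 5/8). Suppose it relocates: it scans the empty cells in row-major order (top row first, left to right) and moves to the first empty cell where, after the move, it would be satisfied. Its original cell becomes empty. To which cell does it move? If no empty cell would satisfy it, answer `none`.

none

Vacating (0,3). Empty cells in order:
  (0,2): 0/2 same-type → still unsatisfied.
  (1,0): 0/1 same-type → still unsatisfied.
  (1,1): 0/3 same-type → still unsatisfied.
  (1,4): 0/2 same-type → still unsatisfied.
  (2,0): 0/2 same-type → still unsatisfied.
  (2,2): 0/3 same-type → still unsatisfied.
  (2,3): 0/2 same-type → still unsatisfied.
  (2,4): 0/1 same-type → still unsatisfied.
  (3,1): 0/4 same-type → still unsatisfied.
  (4,3): 0/3 same-type → still unsatisfied.
  (4,4): 0/2 same-type → still unsatisfied.
  (5,0): 1/2 same-type → still unsatisfied.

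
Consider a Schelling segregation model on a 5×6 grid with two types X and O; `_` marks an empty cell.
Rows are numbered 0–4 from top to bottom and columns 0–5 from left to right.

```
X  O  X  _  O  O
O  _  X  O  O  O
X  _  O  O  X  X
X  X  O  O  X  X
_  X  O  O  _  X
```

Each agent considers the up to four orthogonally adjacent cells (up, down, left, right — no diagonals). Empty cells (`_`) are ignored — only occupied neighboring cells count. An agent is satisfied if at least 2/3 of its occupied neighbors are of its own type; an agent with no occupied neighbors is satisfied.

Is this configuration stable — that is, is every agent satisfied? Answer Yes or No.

No

Row 0: (0,0)X 0/2 ✗ · (0,1)O 0/2 ✗ · (0,2)X 1/2 ✗ · (0,4)O 2/2 ✓ · (0,5)O 2/2 ✓
Row 1: (1,0)O 0/2 ✗ · (1,2)X 1/3 ✗ · (1,3)O 2/3 ✓ · (1,4)O 3/4 ✓ · (1,5)O 2/3 ✓
Row 2: (2,0)X 1/2 ✗ · (2,2)O 2/3 ✓ · (2,3)O 3/4 ✓ · (2,4)X 2/4 ✗ · (2,5)X 2/3 ✓
Row 3: (3,0)X 2/2 ✓ · (3,1)X 2/3 ✓ · (3,2)O 3/4 ✓ · (3,3)O 3/4 ✓ · (3,4)X 2/3 ✓ · (3,5)X 3/3 ✓
Row 4: (4,1)X 1/2 ✗ · (4,2)O 2/3 ✓ · (4,3)O 2/2 ✓ · (4,5)X 1/1 ✓
For instance (0,0) has only 0/2 same-type neighbors, below 2/3.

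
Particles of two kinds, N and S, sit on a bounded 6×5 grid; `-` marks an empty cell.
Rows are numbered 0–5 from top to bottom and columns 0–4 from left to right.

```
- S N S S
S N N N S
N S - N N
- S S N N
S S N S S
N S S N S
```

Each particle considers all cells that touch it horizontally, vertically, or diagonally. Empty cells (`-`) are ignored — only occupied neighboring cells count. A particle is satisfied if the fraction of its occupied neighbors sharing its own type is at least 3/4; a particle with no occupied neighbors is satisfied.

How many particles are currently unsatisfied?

Row 0: (0,1)S 1/4 ✗ · (0,2)N 3/5 ✗ · (0,3)S 2/5 ✗ · (0,4)S 2/3 ✗
Row 1: (1,0)S 2/4 ✗ · (1,1)N 3/6 ✗ · (1,2)N 4/7 ✗ · (1,3)N 4/7 ✗ · (1,4)S 2/5 ✗
Row 2: (2,0)N 1/4 ✗ · (2,1)S 3/6 ✗ · (2,3)N 5/7 ✗ · (2,4)N 4/5 ✓
Row 3: (3,1)S 4/6 ✗ · (3,2)S 4/7 ✗ · (3,3)N 4/7 ✗ · (3,4)N 3/5 ✗
Row 4: (4,0)S 3/4 ✓ · (4,1)S 5/7 ✗ · (4,2)N 2/8 ✗ · (4,3)S 4/8 ✗ · (4,4)S 2/5 ✗
Row 5: (5,0)N 0/3 ✗ · (5,1)S 3/5 ✗ · (5,2)S 3/5 ✗ · (5,3)N 1/5 ✗ · (5,4)S 2/3 ✗
Unsatisfied: (0,1), (0,2), (0,3), (0,4), (1,0), (1,1), (1,2), (1,3), (1,4), (2,0), (2,1), (2,3), (3,1), (3,2), (3,3), (3,4), (4,1), (4,2), (4,3), (4,4), (5,0), (5,1), (5,2), (5,3), (5,4) — 25 in total.

25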